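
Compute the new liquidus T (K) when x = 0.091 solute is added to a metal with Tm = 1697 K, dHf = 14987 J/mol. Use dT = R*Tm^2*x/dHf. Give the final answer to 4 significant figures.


dT = R*Tm^2*x / dHf
dT = 8.314 * 1697^2 * 0.091 / 14987
dT = 145.379 K
T_new = 1697 - 145.379 = 1552 K


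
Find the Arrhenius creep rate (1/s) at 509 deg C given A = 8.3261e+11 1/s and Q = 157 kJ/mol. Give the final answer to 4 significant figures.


rate = A * exp(-Q / (R*T))
T = 509 + 273.15 = 782.15 K
rate = 8.3261e+11 * exp(-157e3 / (8.314 * 782.15))
rate = 27.23 1/s


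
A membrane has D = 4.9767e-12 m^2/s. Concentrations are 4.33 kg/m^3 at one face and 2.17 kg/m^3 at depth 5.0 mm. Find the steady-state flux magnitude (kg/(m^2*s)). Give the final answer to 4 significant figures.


J = -D * (dC/dx) = D * (C1 - C2) / dx
J = 4.9767e-12 * (4.33 - 2.17) / 5e-03
J = 2.15e-09 kg/(m^2*s)


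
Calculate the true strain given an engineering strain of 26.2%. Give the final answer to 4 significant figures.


epsilon_true = ln(1 + epsilon_eng)
epsilon_true = ln(1 + 0.262)
epsilon_true = 0.2327


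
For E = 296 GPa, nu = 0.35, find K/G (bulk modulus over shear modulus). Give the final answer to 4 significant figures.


G = E / (2*(1+nu))
G = 296 / (2*(1+0.35)) = 109.63 GPa
K = E / (3*(1-2*nu))
K = 296 / (3*(1-2*0.35)) = 328.889 GPa
K/G = 328.889 / 109.63 = 3


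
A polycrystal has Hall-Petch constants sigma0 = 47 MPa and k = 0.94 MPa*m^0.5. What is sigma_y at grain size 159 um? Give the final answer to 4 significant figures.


sigma_y = sigma0 + k / sqrt(d)
d = 159 um = 1.59e-04 m
sigma_y = 47 + 0.94 / sqrt(1.59e-04)
sigma_y = 121.5 MPa


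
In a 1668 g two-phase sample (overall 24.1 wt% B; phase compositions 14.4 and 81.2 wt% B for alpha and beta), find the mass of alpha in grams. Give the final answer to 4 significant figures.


f_alpha = (C_beta - C0) / (C_beta - C_alpha)
f_alpha = (81.2 - 24.1) / (81.2 - 14.4) = 0.85479
m_alpha = f_alpha * m_total = 0.85479 * 1668 = 1426 g


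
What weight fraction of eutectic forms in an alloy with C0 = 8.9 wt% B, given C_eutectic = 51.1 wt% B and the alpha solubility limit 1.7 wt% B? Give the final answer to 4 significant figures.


f_primary = (C_e - C0) / (C_e - C_alpha_max)
f_primary = (51.1 - 8.9) / (51.1 - 1.7)
f_primary = 0.854251
f_eutectic = 1 - 0.854251 = 0.1457


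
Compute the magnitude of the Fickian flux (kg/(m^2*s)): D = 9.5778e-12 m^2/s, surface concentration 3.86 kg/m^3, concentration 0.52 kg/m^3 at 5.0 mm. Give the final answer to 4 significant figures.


J = -D * (dC/dx) = D * (C1 - C2) / dx
J = 9.5778e-12 * (3.86 - 0.52) / 5e-03
J = 6.398e-09 kg/(m^2*s)


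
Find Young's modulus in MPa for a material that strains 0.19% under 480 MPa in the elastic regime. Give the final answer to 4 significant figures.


E = sigma / epsilon
epsilon = 0.19% = 1.9e-03
E = 480 / 1.9e-03
E = 252600 MPa


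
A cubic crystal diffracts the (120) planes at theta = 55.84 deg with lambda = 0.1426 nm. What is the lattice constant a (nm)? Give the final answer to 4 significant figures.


d = lambda / (2*sin(theta))
d = 0.1426 / (2*sin(55.84 deg))
d = 0.086166 nm
a = d * sqrt(h^2+k^2+l^2) = 0.086166 * sqrt(5)
a = 0.1927 nm


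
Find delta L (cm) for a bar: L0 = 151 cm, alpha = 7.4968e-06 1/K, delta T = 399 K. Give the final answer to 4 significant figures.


dL = L0 * alpha * dT
dL = 151 * 7.4968e-06 * 399
dL = 0.4517 cm


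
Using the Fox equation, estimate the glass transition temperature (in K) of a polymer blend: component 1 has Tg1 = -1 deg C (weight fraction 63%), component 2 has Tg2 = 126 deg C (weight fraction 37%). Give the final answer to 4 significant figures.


1/Tg = w1/Tg1 + w2/Tg2 (in Kelvin)
Tg1 = 272.15 K, Tg2 = 399.15 K
1/Tg = 0.63/272.15 + 0.37/399.15
Tg = 308.5 K


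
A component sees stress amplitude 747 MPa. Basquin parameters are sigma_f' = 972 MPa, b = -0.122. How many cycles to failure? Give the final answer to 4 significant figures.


sigma_a = sigma_f' * (2*Nf)^b
2*Nf = (sigma_a / sigma_f')^(1/b)
2*Nf = (747 / 972)^(1/-0.122)
2*Nf = 8.65485
Nf = 4.327 cycles


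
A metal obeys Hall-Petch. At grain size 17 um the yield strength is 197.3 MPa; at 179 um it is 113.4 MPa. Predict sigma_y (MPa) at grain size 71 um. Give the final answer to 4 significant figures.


sigma_y = sigma0 + k / sqrt(d)
1/sqrt(d1) = 1/sqrt(1.7e-05) = 242.536;  1/sqrt(d2) = 74.7435
k = (sigma1 - sigma2) / (1/sqrt(d1) - 1/sqrt(d2)) = (197.3 - 113.4) / (242.536 - 74.7435) = 0.500023 MPa*m^0.5
sigma0 = sigma1 - k/sqrt(d1) = 197.3 - 0.500023*242.536 = 76.0265 MPa
sigma_y(d3) = 76.0265 + 0.500023 / sqrt(7.1e-05) = 135.4 MPa


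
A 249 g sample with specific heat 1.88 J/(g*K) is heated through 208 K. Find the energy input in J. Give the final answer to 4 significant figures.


Q = m * cp * dT
Q = 249 * 1.88 * 208
Q = 97370 J


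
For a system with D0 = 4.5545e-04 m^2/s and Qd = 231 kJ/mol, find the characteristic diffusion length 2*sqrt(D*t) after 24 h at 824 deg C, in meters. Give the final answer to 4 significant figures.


Step 1: D = D0 * exp(-Qd/(R*T))
T = 1097.15 K
D = 4.5545e-04 * exp(-231e3 / (8.314 * 1097.15)) = 4.57378e-15 m^2/s
Step 2: L = 2*sqrt(D*t)
t = 24 h = 86400 s
L = 2*sqrt(4.57378e-15 * 86400) = 3.976e-05 m


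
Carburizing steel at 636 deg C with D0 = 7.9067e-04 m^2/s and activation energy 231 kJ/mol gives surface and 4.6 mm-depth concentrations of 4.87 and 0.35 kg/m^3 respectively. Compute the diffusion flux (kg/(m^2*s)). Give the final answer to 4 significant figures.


Step 1: D = D0 * exp(-Qd/(R*T))
T = 636 + 273.15 = 909.15 K
D = 7.9067e-04 * exp(-231e3 / (8.314 * 909.15)) = 4.22237e-17 m^2/s
Step 2: J = D * (C1 - C2) / dx
J = 4.22237e-17 * (4.87 - 0.35) / 4.6e-03
J = 4.149e-14 kg/(m^2*s)


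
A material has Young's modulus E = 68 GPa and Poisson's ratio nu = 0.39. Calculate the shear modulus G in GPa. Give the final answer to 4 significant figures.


G = E / (2*(1+nu))
G = 68 / (2*(1+0.39))
G = 24.46 GPa


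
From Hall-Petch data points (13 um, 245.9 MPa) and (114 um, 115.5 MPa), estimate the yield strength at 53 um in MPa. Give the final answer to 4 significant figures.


sigma_y = sigma0 + k / sqrt(d)
1/sqrt(d1) = 1/sqrt(1.3e-05) = 277.35;  1/sqrt(d2) = 93.6586
k = (sigma1 - sigma2) / (1/sqrt(d1) - 1/sqrt(d2)) = (245.9 - 115.5) / (277.35 - 93.6586) = 0.709886 MPa*m^0.5
sigma0 = sigma1 - k/sqrt(d1) = 245.9 - 0.709886*277.35 = 49.0131 MPa
sigma_y(d3) = 49.0131 + 0.709886 / sqrt(5.3e-05) = 146.5 MPa


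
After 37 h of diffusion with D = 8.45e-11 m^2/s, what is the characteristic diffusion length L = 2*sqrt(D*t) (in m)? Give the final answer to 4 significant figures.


t = 37 hr = 133200 s
Diffusion length = 2*sqrt(D*t)
= 2*sqrt(8.45e-11 * 133200)
= 6.71e-03 m


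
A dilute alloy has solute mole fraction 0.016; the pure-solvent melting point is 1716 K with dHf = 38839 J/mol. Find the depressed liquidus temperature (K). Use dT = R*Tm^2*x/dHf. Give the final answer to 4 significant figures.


dT = R*Tm^2*x / dHf
dT = 8.314 * 1716^2 * 0.016 / 38839
dT = 10.0855 K
T_new = 1716 - 10.0855 = 1706 K


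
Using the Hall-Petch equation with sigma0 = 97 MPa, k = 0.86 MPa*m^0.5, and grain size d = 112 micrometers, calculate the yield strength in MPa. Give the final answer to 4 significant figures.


sigma_y = sigma0 + k / sqrt(d)
d = 112 um = 1.12e-04 m
sigma_y = 97 + 0.86 / sqrt(1.12e-04)
sigma_y = 178.3 MPa


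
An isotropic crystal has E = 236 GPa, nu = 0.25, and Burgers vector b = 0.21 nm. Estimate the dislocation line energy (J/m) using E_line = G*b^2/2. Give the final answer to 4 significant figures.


Step 1: G = E / (2*(1+nu))
G = 236 / (2*(1+0.25)) = 94.4 GPa = 9.44e+10 Pa
Step 2: E_line = G*b^2/2
b = 0.21 nm = 2.1e-10 m
E_line = 0.5 * 9.44e+10 * (2.1e-10)^2 = 2.082e-09 J/m


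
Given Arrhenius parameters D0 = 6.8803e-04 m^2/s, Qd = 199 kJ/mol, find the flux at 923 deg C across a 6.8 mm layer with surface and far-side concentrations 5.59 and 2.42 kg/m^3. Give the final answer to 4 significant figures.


Step 1: D = D0 * exp(-Qd/(R*T))
T = 923 + 273.15 = 1196.15 K
D = 6.8803e-04 * exp(-199e3 / (8.314 * 1196.15)) = 1.40336e-12 m^2/s
Step 2: J = D * (C1 - C2) / dx
J = 1.40336e-12 * (5.59 - 2.42) / 6.8e-03
J = 6.542e-10 kg/(m^2*s)


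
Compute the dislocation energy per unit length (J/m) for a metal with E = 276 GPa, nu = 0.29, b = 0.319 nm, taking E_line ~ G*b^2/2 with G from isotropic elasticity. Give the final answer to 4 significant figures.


Step 1: G = E / (2*(1+nu))
G = 276 / (2*(1+0.29)) = 106.977 GPa = 1.06977e+11 Pa
Step 2: E_line = G*b^2/2
b = 0.319 nm = 3.19e-10 m
E_line = 0.5 * 1.06977e+11 * (3.19e-10)^2 = 5.443e-09 J/m


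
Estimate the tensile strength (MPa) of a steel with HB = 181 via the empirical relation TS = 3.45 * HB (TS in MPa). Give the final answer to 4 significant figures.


TS (MPa) = 3.45 * HB
TS = 3.45 * 181
TS = 624.5 MPa


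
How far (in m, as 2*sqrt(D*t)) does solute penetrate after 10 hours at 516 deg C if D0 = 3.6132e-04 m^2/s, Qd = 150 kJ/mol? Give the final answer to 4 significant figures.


Step 1: D = D0 * exp(-Qd/(R*T))
T = 789.15 K
D = 3.6132e-04 * exp(-150e3 / (8.314 * 789.15)) = 4.25482e-14 m^2/s
Step 2: L = 2*sqrt(D*t)
t = 10 h = 36000 s
L = 2*sqrt(4.25482e-14 * 36000) = 7.827e-05 m


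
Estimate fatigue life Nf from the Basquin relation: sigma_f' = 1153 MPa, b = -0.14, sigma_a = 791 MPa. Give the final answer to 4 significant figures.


sigma_a = sigma_f' * (2*Nf)^b
2*Nf = (sigma_a / sigma_f')^(1/b)
2*Nf = (791 / 1153)^(1/-0.14)
2*Nf = 14.7553
Nf = 7.378 cycles


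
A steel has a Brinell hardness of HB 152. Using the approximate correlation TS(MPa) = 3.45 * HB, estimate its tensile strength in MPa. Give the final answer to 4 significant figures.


TS (MPa) = 3.45 * HB
TS = 3.45 * 152
TS = 524.4 MPa


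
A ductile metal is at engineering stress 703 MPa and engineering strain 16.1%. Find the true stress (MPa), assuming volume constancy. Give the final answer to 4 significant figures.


sigma_true = sigma_eng * (1 + epsilon_eng)
sigma_true = 703 * (1 + 0.161)
sigma_true = 816.2 MPa


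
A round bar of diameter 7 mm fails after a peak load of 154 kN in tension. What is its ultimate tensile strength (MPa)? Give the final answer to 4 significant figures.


A0 = pi*(d/2)^2 = pi*(7/2)^2 = 38.4845 mm^2
UTS = F_max / A0 = 154*1000 / 38.4845
UTS = 4002 MPa


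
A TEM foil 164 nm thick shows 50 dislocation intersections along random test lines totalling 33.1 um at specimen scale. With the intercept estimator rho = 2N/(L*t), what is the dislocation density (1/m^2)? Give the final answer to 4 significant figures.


rho = 2N / (L * t)
L = 33.1 um = 3.31e-05 m, t = 164 nm = 1.64e-07 m
rho = 2 * 50 / (3.31e-05 * 1.64e-07)
rho = 1.842e+13 1/m^2


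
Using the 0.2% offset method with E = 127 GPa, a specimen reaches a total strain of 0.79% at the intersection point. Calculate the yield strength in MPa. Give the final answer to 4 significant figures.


Offset strain = 0.002
Elastic strain at yield = total_strain - offset = 7.9e-03 - 0.002 = 5.9e-03
sigma_y = E * elastic_strain = 127000 * 5.9e-03
sigma_y = 749.3 MPa


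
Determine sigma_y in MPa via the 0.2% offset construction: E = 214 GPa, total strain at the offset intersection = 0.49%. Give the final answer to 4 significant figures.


Offset strain = 0.002
Elastic strain at yield = total_strain - offset = 4.9e-03 - 0.002 = 2.9e-03
sigma_y = E * elastic_strain = 214000 * 2.9e-03
sigma_y = 620.6 MPa


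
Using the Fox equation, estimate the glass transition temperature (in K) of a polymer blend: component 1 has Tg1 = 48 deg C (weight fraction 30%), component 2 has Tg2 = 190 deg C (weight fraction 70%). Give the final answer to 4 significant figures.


1/Tg = w1/Tg1 + w2/Tg2 (in Kelvin)
Tg1 = 321.15 K, Tg2 = 463.15 K
1/Tg = 0.3/321.15 + 0.7/463.15
Tg = 408.9 K


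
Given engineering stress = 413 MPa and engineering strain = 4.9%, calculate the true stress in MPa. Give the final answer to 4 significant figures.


sigma_true = sigma_eng * (1 + epsilon_eng)
sigma_true = 413 * (1 + 0.049)
sigma_true = 433.2 MPa


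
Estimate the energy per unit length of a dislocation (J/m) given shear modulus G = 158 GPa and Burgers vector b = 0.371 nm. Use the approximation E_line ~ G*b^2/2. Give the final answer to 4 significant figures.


E = G*b^2/2
b = 0.371 nm = 3.71e-10 m
G = 158 GPa = 1.58e+11 Pa
E = 0.5 * 1.58e+11 * (3.71e-10)^2
E = 1.087e-08 J/m


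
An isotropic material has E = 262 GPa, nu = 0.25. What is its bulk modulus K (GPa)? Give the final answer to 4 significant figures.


K = E / (3*(1-2*nu))
K = 262 / (3*(1-2*0.25))
K = 174.7 GPa


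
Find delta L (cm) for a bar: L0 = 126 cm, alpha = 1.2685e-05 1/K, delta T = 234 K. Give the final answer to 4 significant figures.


dL = L0 * alpha * dT
dL = 126 * 1.2685e-05 * 234
dL = 0.374 cm


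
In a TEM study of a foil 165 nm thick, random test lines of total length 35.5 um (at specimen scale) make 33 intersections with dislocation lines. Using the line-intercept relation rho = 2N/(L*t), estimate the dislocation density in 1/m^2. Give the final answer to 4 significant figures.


rho = 2N / (L * t)
L = 35.5 um = 3.55e-05 m, t = 165 nm = 1.65e-07 m
rho = 2 * 33 / (3.55e-05 * 1.65e-07)
rho = 1.127e+13 1/m^2


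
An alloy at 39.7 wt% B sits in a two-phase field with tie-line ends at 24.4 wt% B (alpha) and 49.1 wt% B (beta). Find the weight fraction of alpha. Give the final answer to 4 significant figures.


f_alpha = (C_beta - C0) / (C_beta - C_alpha)
f_alpha = (49.1 - 39.7) / (49.1 - 24.4)
f_alpha = 0.3806


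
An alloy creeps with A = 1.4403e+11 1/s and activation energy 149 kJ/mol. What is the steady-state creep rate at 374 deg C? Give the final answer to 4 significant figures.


rate = A * exp(-Q / (R*T))
T = 374 + 273.15 = 647.15 K
rate = 1.4403e+11 * exp(-149e3 / (8.314 * 647.15))
rate = 0.1354 1/s


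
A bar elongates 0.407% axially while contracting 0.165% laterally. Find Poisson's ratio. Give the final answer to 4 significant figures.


nu = -epsilon_lat / epsilon_axial
Lateral strain is contraction (negative), so using magnitudes:
nu = 0.165 / 0.407
nu = 0.4054


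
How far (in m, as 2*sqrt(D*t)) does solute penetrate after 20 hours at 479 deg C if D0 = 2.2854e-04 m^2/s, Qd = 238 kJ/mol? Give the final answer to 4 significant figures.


Step 1: D = D0 * exp(-Qd/(R*T))
T = 752.15 K
D = 2.2854e-04 * exp(-238e3 / (8.314 * 752.15)) = 6.76012e-21 m^2/s
Step 2: L = 2*sqrt(D*t)
t = 20 h = 72000 s
L = 2*sqrt(6.76012e-21 * 72000) = 4.412e-08 m


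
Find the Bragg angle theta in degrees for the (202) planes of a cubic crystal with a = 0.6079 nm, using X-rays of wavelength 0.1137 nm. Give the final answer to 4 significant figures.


d = a / sqrt(h^2+k^2+l^2)
d = 0.6079 / sqrt(8) = 0.214925 nm
lambda = 2*d*sin(theta)  =>  sin(theta) = lambda / (2*d)
sin(theta) = 0.1137 / (2 * 0.214925) = 0.264511
theta = 15.34 deg


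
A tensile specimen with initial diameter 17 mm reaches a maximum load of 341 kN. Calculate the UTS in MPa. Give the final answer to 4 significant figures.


A0 = pi*(d/2)^2 = pi*(17/2)^2 = 226.98 mm^2
UTS = F_max / A0 = 341*1000 / 226.98
UTS = 1502 MPa


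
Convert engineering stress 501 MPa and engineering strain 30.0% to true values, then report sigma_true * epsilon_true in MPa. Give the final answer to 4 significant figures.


sigma_true = sigma_eng * (1 + epsilon_eng)
sigma_true = 501 * (1 + 0.3) = 651.3 MPa
epsilon_true = ln(1 + epsilon_eng)
epsilon_true = ln(1 + 0.3) = 0.262364
sigma_true * epsilon_true = 651.3 * 0.262364 = 170.9 MPa


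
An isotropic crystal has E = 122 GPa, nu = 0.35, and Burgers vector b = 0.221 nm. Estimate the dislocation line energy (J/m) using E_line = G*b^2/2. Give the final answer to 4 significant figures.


Step 1: G = E / (2*(1+nu))
G = 122 / (2*(1+0.35)) = 45.1852 GPa = 4.51852e+10 Pa
Step 2: E_line = G*b^2/2
b = 0.221 nm = 2.21e-10 m
E_line = 0.5 * 4.51852e+10 * (2.21e-10)^2 = 1.103e-09 J/m


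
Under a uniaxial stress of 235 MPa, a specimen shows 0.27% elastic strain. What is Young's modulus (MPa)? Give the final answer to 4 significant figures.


E = sigma / epsilon
epsilon = 0.27% = 2.7e-03
E = 235 / 2.7e-03
E = 87040 MPa


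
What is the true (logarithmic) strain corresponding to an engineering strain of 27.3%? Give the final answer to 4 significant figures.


epsilon_true = ln(1 + epsilon_eng)
epsilon_true = ln(1 + 0.273)
epsilon_true = 0.2414


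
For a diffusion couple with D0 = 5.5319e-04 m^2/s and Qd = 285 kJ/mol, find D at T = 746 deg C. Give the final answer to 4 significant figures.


D = D0 * exp(-Qd / (R*T))
T = 1019.15 K
D = 5.5319e-04 * exp(-285e3 / (8.314 * 1019.15))
D = 1.365e-18 m^2/s


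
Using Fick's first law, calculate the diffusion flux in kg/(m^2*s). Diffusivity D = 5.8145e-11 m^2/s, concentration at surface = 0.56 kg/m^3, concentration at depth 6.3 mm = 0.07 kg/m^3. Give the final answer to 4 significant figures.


J = -D * (dC/dx) = D * (C1 - C2) / dx
J = 5.8145e-11 * (0.56 - 0.07) / 6.3e-03
J = 4.522e-09 kg/(m^2*s)


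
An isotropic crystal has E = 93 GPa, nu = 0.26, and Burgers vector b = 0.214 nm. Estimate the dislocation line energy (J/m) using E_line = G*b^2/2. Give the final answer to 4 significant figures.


Step 1: G = E / (2*(1+nu))
G = 93 / (2*(1+0.26)) = 36.9048 GPa = 3.69048e+10 Pa
Step 2: E_line = G*b^2/2
b = 0.214 nm = 2.14e-10 m
E_line = 0.5 * 3.69048e+10 * (2.14e-10)^2 = 8.45e-10 J/m


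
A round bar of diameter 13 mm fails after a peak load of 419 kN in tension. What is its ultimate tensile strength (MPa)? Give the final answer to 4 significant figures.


A0 = pi*(d/2)^2 = pi*(13/2)^2 = 132.732 mm^2
UTS = F_max / A0 = 419*1000 / 132.732
UTS = 3157 MPa


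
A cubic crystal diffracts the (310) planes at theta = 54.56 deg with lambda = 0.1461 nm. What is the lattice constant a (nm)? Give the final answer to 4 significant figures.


d = lambda / (2*sin(theta))
d = 0.1461 / (2*sin(54.56 deg))
d = 0.0896624 nm
a = d * sqrt(h^2+k^2+l^2) = 0.0896624 * sqrt(10)
a = 0.2835 nm


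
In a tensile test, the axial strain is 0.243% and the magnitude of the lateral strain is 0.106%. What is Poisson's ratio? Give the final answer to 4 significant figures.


nu = -epsilon_lat / epsilon_axial
Lateral strain is contraction (negative), so using magnitudes:
nu = 0.106 / 0.243
nu = 0.4362


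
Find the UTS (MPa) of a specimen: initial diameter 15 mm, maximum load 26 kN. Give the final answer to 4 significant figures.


A0 = pi*(d/2)^2 = pi*(15/2)^2 = 176.715 mm^2
UTS = F_max / A0 = 26*1000 / 176.715
UTS = 147.1 MPa


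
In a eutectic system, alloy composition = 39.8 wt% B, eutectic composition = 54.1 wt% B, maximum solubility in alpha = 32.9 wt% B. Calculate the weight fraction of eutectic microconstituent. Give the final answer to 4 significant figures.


f_primary = (C_e - C0) / (C_e - C_alpha_max)
f_primary = (54.1 - 39.8) / (54.1 - 32.9)
f_primary = 0.674528
f_eutectic = 1 - 0.674528 = 0.3255


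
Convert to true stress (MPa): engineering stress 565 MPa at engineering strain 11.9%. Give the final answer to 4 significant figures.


sigma_true = sigma_eng * (1 + epsilon_eng)
sigma_true = 565 * (1 + 0.119)
sigma_true = 632.2 MPa


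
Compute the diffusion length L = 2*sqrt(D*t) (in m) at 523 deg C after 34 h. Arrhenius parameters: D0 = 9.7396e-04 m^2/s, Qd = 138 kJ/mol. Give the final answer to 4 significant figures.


Step 1: D = D0 * exp(-Qd/(R*T))
T = 796.15 K
D = 9.7396e-04 * exp(-138e3 / (8.314 * 796.15)) = 8.59342e-13 m^2/s
Step 2: L = 2*sqrt(D*t)
t = 34 h = 122400 s
L = 2*sqrt(8.59342e-13 * 122400) = 6.486e-04 m


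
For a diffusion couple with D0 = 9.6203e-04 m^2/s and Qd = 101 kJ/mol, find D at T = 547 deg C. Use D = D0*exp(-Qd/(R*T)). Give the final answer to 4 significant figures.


D = D0 * exp(-Qd / (R*T))
T = 820.15 K
D = 9.6203e-04 * exp(-101e3 / (8.314 * 820.15))
D = 3.551e-10 m^2/s


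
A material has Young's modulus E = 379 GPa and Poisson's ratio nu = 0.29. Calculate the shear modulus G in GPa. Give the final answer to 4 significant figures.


G = E / (2*(1+nu))
G = 379 / (2*(1+0.29))
G = 146.9 GPa


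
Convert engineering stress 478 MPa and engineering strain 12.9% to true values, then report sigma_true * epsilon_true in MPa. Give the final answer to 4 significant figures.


sigma_true = sigma_eng * (1 + epsilon_eng)
sigma_true = 478 * (1 + 0.129) = 539.662 MPa
epsilon_true = ln(1 + epsilon_eng)
epsilon_true = ln(1 + 0.129) = 0.121332
sigma_true * epsilon_true = 539.662 * 0.121332 = 65.48 MPa


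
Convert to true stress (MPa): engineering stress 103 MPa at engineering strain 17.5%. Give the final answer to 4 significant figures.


sigma_true = sigma_eng * (1 + epsilon_eng)
sigma_true = 103 * (1 + 0.175)
sigma_true = 121 MPa


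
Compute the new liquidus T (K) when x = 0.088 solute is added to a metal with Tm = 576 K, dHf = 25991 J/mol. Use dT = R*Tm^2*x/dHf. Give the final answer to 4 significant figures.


dT = R*Tm^2*x / dHf
dT = 8.314 * 576^2 * 0.088 / 25991
dT = 9.33931 K
T_new = 576 - 9.33931 = 566.7 K


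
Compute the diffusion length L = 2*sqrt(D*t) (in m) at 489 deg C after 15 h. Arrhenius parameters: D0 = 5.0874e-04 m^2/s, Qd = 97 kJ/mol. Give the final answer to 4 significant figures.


Step 1: D = D0 * exp(-Qd/(R*T))
T = 762.15 K
D = 5.0874e-04 * exp(-97e3 / (8.314 * 762.15)) = 1.1436e-10 m^2/s
Step 2: L = 2*sqrt(D*t)
t = 15 h = 54000 s
L = 2*sqrt(1.1436e-10 * 54000) = 4.97e-03 m


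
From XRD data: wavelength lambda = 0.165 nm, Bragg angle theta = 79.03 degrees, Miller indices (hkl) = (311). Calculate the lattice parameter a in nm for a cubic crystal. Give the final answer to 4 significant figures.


d = lambda / (2*sin(theta))
d = 0.165 / (2*sin(79.03 deg))
d = 0.0840356 nm
a = d * sqrt(h^2+k^2+l^2) = 0.0840356 * sqrt(11)
a = 0.2787 nm


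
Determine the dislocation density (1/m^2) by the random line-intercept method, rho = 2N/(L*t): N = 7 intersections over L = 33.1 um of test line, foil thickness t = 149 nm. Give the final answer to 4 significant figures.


rho = 2N / (L * t)
L = 33.1 um = 3.31e-05 m, t = 149 nm = 1.49e-07 m
rho = 2 * 7 / (3.31e-05 * 1.49e-07)
rho = 2.839e+12 1/m^2


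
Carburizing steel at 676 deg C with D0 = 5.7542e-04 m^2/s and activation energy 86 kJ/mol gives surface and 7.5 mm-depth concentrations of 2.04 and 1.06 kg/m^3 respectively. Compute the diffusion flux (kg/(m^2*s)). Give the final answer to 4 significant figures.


Step 1: D = D0 * exp(-Qd/(R*T))
T = 676 + 273.15 = 949.15 K
D = 5.7542e-04 * exp(-86e3 / (8.314 * 949.15)) = 1.06407e-08 m^2/s
Step 2: J = D * (C1 - C2) / dx
J = 1.06407e-08 * (2.04 - 1.06) / 7.5e-03
J = 1.39e-06 kg/(m^2*s)


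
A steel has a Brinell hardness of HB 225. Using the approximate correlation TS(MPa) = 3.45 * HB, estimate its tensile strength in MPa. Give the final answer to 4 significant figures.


TS (MPa) = 3.45 * HB
TS = 3.45 * 225
TS = 776.3 MPa


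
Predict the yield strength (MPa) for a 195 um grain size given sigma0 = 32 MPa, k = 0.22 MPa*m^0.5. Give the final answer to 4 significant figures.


sigma_y = sigma0 + k / sqrt(d)
d = 195 um = 1.95e-04 m
sigma_y = 32 + 0.22 / sqrt(1.95e-04)
sigma_y = 47.75 MPa


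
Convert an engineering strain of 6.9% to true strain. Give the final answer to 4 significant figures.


epsilon_true = ln(1 + epsilon_eng)
epsilon_true = ln(1 + 0.069)
epsilon_true = 0.06672


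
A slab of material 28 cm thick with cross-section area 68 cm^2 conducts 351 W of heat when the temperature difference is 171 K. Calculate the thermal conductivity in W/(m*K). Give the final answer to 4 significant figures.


k = Q*L / (A*dT)
L = 0.28 m, A = 6.8e-03 m^2
k = 351 * 0.28 / (6.8e-03 * 171)
k = 84.52 W/(m*K)


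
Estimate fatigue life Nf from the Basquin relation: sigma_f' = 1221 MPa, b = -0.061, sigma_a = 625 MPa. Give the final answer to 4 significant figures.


sigma_a = sigma_f' * (2*Nf)^b
2*Nf = (sigma_a / sigma_f')^(1/b)
2*Nf = (625 / 1221)^(1/-0.061)
2*Nf = 58586.5
Nf = 29290 cycles


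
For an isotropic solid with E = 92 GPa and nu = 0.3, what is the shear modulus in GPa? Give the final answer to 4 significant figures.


G = E / (2*(1+nu))
G = 92 / (2*(1+0.3))
G = 35.38 GPa


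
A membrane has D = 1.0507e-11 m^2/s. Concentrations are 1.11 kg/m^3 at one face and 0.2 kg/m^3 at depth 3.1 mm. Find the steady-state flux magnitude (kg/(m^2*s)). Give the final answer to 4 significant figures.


J = -D * (dC/dx) = D * (C1 - C2) / dx
J = 1.0507e-11 * (1.11 - 0.2) / 3.1e-03
J = 3.084e-09 kg/(m^2*s)


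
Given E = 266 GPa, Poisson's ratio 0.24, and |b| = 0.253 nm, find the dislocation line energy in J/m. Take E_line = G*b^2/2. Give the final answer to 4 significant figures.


Step 1: G = E / (2*(1+nu))
G = 266 / (2*(1+0.24)) = 107.258 GPa = 1.07258e+11 Pa
Step 2: E_line = G*b^2/2
b = 0.253 nm = 2.53e-10 m
E_line = 0.5 * 1.07258e+11 * (2.53e-10)^2 = 3.433e-09 J/m


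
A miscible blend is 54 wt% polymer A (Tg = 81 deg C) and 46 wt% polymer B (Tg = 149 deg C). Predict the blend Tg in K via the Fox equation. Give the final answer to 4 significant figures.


1/Tg = w1/Tg1 + w2/Tg2 (in Kelvin)
Tg1 = 354.15 K, Tg2 = 422.15 K
1/Tg = 0.54/354.15 + 0.46/422.15
Tg = 382.5 K


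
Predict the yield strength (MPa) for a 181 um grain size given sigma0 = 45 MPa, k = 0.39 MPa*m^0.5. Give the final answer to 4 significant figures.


sigma_y = sigma0 + k / sqrt(d)
d = 181 um = 1.81e-04 m
sigma_y = 45 + 0.39 / sqrt(1.81e-04)
sigma_y = 73.99 MPa


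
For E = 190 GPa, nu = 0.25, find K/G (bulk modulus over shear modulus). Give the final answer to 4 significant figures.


G = E / (2*(1+nu))
G = 190 / (2*(1+0.25)) = 76 GPa
K = E / (3*(1-2*nu))
K = 190 / (3*(1-2*0.25)) = 126.667 GPa
K/G = 126.667 / 76 = 1.667


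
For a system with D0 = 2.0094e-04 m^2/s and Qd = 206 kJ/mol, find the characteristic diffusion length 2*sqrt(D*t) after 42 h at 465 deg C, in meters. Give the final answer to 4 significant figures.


Step 1: D = D0 * exp(-Qd/(R*T))
T = 738.15 K
D = 2.0094e-04 * exp(-206e3 / (8.314 * 738.15)) = 5.31009e-19 m^2/s
Step 2: L = 2*sqrt(D*t)
t = 42 h = 151200 s
L = 2*sqrt(5.31009e-19 * 151200) = 5.667e-07 m


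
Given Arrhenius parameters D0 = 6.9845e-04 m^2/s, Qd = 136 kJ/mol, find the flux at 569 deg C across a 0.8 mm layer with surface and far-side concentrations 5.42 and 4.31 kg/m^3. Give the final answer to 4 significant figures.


Step 1: D = D0 * exp(-Qd/(R*T))
T = 569 + 273.15 = 842.15 K
D = 6.9845e-04 * exp(-136e3 / (8.314 * 842.15)) = 2.56085e-12 m^2/s
Step 2: J = D * (C1 - C2) / dx
J = 2.56085e-12 * (5.42 - 4.31) / 8e-04
J = 3.553e-09 kg/(m^2*s)


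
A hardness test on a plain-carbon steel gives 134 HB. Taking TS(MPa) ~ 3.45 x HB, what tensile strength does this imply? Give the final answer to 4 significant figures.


TS (MPa) = 3.45 * HB
TS = 3.45 * 134
TS = 462.3 MPa


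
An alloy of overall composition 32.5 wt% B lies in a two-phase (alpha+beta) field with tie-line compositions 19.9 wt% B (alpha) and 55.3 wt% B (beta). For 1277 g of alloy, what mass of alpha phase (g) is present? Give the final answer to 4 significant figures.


f_alpha = (C_beta - C0) / (C_beta - C_alpha)
f_alpha = (55.3 - 32.5) / (55.3 - 19.9) = 0.644068
m_alpha = f_alpha * m_total = 0.644068 * 1277 = 822.5 g


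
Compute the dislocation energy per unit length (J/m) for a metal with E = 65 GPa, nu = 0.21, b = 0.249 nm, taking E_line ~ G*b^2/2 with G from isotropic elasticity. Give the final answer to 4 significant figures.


Step 1: G = E / (2*(1+nu))
G = 65 / (2*(1+0.21)) = 26.8595 GPa = 2.68595e+10 Pa
Step 2: E_line = G*b^2/2
b = 0.249 nm = 2.49e-10 m
E_line = 0.5 * 2.68595e+10 * (2.49e-10)^2 = 8.327e-10 J/m


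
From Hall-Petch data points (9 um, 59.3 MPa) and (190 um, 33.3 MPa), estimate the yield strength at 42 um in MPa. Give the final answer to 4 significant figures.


sigma_y = sigma0 + k / sqrt(d)
1/sqrt(d1) = 1/sqrt(9e-06) = 333.333;  1/sqrt(d2) = 72.5476
k = (sigma1 - sigma2) / (1/sqrt(d1) - 1/sqrt(d2)) = (59.3 - 33.3) / (333.333 - 72.5476) = 0.0996987 MPa*m^0.5
sigma0 = sigma1 - k/sqrt(d1) = 59.3 - 0.0996987*333.333 = 26.0671 MPa
sigma_y(d3) = 26.0671 + 0.0996987 / sqrt(4.2e-05) = 41.45 MPa


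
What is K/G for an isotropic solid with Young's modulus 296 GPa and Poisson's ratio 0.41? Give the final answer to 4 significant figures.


G = E / (2*(1+nu))
G = 296 / (2*(1+0.41)) = 104.965 GPa
K = E / (3*(1-2*nu))
K = 296 / (3*(1-2*0.41)) = 548.148 GPa
K/G = 548.148 / 104.965 = 5.222


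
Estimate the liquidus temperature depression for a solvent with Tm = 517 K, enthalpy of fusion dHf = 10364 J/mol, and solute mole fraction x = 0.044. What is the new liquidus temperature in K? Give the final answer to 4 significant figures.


dT = R*Tm^2*x / dHf
dT = 8.314 * 517^2 * 0.044 / 10364
dT = 9.43445 K
T_new = 517 - 9.43445 = 507.6 K


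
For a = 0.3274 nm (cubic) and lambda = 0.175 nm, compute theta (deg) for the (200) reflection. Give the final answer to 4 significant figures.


d = a / sqrt(h^2+k^2+l^2)
d = 0.3274 / sqrt(4) = 0.1637 nm
lambda = 2*d*sin(theta)  =>  sin(theta) = lambda / (2*d)
sin(theta) = 0.175 / (2 * 0.1637) = 0.534514
theta = 32.31 deg


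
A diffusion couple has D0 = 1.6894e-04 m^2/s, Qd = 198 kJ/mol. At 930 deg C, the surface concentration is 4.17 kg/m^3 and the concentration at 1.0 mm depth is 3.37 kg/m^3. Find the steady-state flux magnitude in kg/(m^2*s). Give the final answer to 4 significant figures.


Step 1: D = D0 * exp(-Qd/(R*T))
T = 930 + 273.15 = 1203.15 K
D = 1.6894e-04 * exp(-198e3 / (8.314 * 1203.15)) = 4.2783e-13 m^2/s
Step 2: J = D * (C1 - C2) / dx
J = 4.2783e-13 * (4.17 - 3.37) / 1e-03
J = 3.423e-10 kg/(m^2*s)


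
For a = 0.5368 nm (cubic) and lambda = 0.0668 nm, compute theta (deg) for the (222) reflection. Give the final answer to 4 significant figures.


d = a / sqrt(h^2+k^2+l^2)
d = 0.5368 / sqrt(12) = 0.154961 nm
lambda = 2*d*sin(theta)  =>  sin(theta) = lambda / (2*d)
sin(theta) = 0.0668 / (2 * 0.154961) = 0.215538
theta = 12.45 deg


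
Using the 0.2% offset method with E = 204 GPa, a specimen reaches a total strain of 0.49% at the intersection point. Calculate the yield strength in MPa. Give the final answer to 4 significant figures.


Offset strain = 0.002
Elastic strain at yield = total_strain - offset = 4.9e-03 - 0.002 = 2.9e-03
sigma_y = E * elastic_strain = 204000 * 2.9e-03
sigma_y = 591.6 MPa


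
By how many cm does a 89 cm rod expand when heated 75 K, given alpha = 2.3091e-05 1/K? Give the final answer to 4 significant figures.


dL = L0 * alpha * dT
dL = 89 * 2.3091e-05 * 75
dL = 0.1541 cm


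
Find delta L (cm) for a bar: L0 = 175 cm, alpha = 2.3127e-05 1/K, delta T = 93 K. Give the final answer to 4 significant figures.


dL = L0 * alpha * dT
dL = 175 * 2.3127e-05 * 93
dL = 0.3764 cm


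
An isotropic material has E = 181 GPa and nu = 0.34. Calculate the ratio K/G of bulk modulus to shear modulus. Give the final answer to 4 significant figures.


G = E / (2*(1+nu))
G = 181 / (2*(1+0.34)) = 67.5373 GPa
K = E / (3*(1-2*nu))
K = 181 / (3*(1-2*0.34)) = 188.542 GPa
K/G = 188.542 / 67.5373 = 2.792


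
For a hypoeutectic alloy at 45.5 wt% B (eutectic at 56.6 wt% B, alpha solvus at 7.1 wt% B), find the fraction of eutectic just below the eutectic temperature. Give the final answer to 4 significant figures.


f_primary = (C_e - C0) / (C_e - C_alpha_max)
f_primary = (56.6 - 45.5) / (56.6 - 7.1)
f_primary = 0.224242
f_eutectic = 1 - 0.224242 = 0.7758


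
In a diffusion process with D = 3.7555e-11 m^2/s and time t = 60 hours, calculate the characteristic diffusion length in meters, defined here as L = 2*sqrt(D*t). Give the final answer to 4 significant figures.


t = 60 hr = 216000 s
Diffusion length = 2*sqrt(D*t)
= 2*sqrt(3.7555e-11 * 216000)
= 5.696e-03 m


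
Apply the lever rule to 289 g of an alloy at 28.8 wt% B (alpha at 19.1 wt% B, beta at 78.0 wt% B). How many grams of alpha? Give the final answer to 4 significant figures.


f_alpha = (C_beta - C0) / (C_beta - C_alpha)
f_alpha = (78.0 - 28.8) / (78.0 - 19.1) = 0.835314
m_alpha = f_alpha * m_total = 0.835314 * 289 = 241.4 g


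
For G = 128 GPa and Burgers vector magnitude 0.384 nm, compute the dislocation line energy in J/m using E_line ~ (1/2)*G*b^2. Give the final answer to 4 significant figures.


E = G*b^2/2
b = 0.384 nm = 3.84e-10 m
G = 128 GPa = 1.28e+11 Pa
E = 0.5 * 1.28e+11 * (3.84e-10)^2
E = 9.437e-09 J/m


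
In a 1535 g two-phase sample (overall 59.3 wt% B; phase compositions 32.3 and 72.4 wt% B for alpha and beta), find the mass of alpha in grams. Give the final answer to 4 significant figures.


f_alpha = (C_beta - C0) / (C_beta - C_alpha)
f_alpha = (72.4 - 59.3) / (72.4 - 32.3) = 0.326683
m_alpha = f_alpha * m_total = 0.326683 * 1535 = 501.5 g


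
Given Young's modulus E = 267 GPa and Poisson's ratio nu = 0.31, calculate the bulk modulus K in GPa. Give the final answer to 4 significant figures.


K = E / (3*(1-2*nu))
K = 267 / (3*(1-2*0.31))
K = 234.2 GPa


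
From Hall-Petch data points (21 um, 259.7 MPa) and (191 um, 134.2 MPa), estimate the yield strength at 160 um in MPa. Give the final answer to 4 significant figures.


sigma_y = sigma0 + k / sqrt(d)
1/sqrt(d1) = 1/sqrt(2.1e-05) = 218.218;  1/sqrt(d2) = 72.3575
k = (sigma1 - sigma2) / (1/sqrt(d1) - 1/sqrt(d2)) = (259.7 - 134.2) / (218.218 - 72.3575) = 0.860412 MPa*m^0.5
sigma0 = sigma1 - k/sqrt(d1) = 259.7 - 0.860412*218.218 = 71.9428 MPa
sigma_y(d3) = 71.9428 + 0.860412 / sqrt(1.6e-04) = 140 MPa


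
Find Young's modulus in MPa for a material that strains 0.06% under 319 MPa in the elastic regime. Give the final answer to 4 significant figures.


E = sigma / epsilon
epsilon = 0.06% = 6e-04
E = 319 / 6e-04
E = 531700 MPa


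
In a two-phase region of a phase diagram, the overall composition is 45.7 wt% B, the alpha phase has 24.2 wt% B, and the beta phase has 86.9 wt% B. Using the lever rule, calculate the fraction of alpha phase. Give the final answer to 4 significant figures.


f_alpha = (C_beta - C0) / (C_beta - C_alpha)
f_alpha = (86.9 - 45.7) / (86.9 - 24.2)
f_alpha = 0.6571


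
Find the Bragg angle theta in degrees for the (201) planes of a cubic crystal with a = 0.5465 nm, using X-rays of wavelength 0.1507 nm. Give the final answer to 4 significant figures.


d = a / sqrt(h^2+k^2+l^2)
d = 0.5465 / sqrt(5) = 0.244402 nm
lambda = 2*d*sin(theta)  =>  sin(theta) = lambda / (2*d)
sin(theta) = 0.1507 / (2 * 0.244402) = 0.308303
theta = 17.96 deg


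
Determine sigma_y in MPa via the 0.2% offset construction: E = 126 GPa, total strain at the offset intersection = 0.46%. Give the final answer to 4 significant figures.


Offset strain = 0.002
Elastic strain at yield = total_strain - offset = 4.6e-03 - 0.002 = 2.6e-03
sigma_y = E * elastic_strain = 126000 * 2.6e-03
sigma_y = 327.6 MPa


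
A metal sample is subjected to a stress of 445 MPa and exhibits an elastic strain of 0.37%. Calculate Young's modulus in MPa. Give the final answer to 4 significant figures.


E = sigma / epsilon
epsilon = 0.37% = 3.7e-03
E = 445 / 3.7e-03
E = 120300 MPa


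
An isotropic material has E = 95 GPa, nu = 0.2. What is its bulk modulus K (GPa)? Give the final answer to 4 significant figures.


K = E / (3*(1-2*nu))
K = 95 / (3*(1-2*0.2))
K = 52.78 GPa


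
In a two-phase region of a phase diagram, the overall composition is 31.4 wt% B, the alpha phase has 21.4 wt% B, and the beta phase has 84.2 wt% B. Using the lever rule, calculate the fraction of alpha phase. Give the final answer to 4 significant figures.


f_alpha = (C_beta - C0) / (C_beta - C_alpha)
f_alpha = (84.2 - 31.4) / (84.2 - 21.4)
f_alpha = 0.8408


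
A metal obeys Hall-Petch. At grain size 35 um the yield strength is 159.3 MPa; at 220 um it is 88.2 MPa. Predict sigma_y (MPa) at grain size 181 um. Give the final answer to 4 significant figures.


sigma_y = sigma0 + k / sqrt(d)
1/sqrt(d1) = 1/sqrt(3.5e-05) = 169.031;  1/sqrt(d2) = 67.42
k = (sigma1 - sigma2) / (1/sqrt(d1) - 1/sqrt(d2)) = (159.3 - 88.2) / (169.031 - 67.42) = 0.699728 MPa*m^0.5
sigma0 = sigma1 - k/sqrt(d1) = 159.3 - 0.699728*169.031 = 41.0243 MPa
sigma_y(d3) = 41.0243 + 0.699728 / sqrt(1.81e-04) = 93.03 MPa


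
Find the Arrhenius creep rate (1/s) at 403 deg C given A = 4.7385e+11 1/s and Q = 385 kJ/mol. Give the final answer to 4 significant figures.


rate = A * exp(-Q / (R*T))
T = 403 + 273.15 = 676.15 K
rate = 4.7385e+11 * exp(-385e3 / (8.314 * 676.15))
rate = 8.554e-19 1/s


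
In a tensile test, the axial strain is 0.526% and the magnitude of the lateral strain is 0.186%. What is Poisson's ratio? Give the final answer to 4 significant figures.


nu = -epsilon_lat / epsilon_axial
Lateral strain is contraction (negative), so using magnitudes:
nu = 0.186 / 0.526
nu = 0.3536


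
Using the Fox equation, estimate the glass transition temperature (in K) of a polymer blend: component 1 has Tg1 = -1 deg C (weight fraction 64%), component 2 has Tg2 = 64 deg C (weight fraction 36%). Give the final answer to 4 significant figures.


1/Tg = w1/Tg1 + w2/Tg2 (in Kelvin)
Tg1 = 272.15 K, Tg2 = 337.15 K
1/Tg = 0.64/272.15 + 0.36/337.15
Tg = 292.4 K


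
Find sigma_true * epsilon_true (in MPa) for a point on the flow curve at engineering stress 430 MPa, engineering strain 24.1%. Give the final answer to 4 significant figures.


sigma_true = sigma_eng * (1 + epsilon_eng)
sigma_true = 430 * (1 + 0.241) = 533.63 MPa
epsilon_true = ln(1 + epsilon_eng)
epsilon_true = ln(1 + 0.241) = 0.215918
sigma_true * epsilon_true = 533.63 * 0.215918 = 115.2 MPa


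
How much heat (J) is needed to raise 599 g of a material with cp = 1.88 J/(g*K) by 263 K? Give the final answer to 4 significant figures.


Q = m * cp * dT
Q = 599 * 1.88 * 263
Q = 296200 J


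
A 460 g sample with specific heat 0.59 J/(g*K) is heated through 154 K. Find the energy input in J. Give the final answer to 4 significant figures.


Q = m * cp * dT
Q = 460 * 0.59 * 154
Q = 41800 J


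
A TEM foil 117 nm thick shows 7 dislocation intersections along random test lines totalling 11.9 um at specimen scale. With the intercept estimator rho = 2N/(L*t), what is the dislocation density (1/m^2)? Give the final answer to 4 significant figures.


rho = 2N / (L * t)
L = 11.9 um = 1.19e-05 m, t = 117 nm = 1.17e-07 m
rho = 2 * 7 / (1.19e-05 * 1.17e-07)
rho = 1.006e+13 1/m^2


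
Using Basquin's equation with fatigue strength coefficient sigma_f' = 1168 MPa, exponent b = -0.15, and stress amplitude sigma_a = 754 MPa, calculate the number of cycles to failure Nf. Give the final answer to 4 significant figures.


sigma_a = sigma_f' * (2*Nf)^b
2*Nf = (sigma_a / sigma_f')^(1/b)
2*Nf = (754 / 1168)^(1/-0.15)
2*Nf = 18.4988
Nf = 9.249 cycles


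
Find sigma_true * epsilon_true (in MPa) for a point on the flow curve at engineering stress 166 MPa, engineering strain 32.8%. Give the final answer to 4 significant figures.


sigma_true = sigma_eng * (1 + epsilon_eng)
sigma_true = 166 * (1 + 0.328) = 220.448 MPa
epsilon_true = ln(1 + epsilon_eng)
epsilon_true = ln(1 + 0.328) = 0.283674
sigma_true * epsilon_true = 220.448 * 0.283674 = 62.54 MPa


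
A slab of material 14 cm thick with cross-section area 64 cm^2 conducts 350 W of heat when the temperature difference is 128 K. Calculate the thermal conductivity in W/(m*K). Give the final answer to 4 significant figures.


k = Q*L / (A*dT)
L = 0.14 m, A = 6.4e-03 m^2
k = 350 * 0.14 / (6.4e-03 * 128)
k = 59.81 W/(m*K)


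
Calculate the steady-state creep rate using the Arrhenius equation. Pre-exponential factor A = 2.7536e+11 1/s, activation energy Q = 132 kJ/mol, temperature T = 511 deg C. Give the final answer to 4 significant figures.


rate = A * exp(-Q / (R*T))
T = 511 + 273.15 = 784.15 K
rate = 2.7536e+11 * exp(-132e3 / (8.314 * 784.15))
rate = 443.3 1/s
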